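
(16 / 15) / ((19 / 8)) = 128 / 285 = 0.45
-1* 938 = -938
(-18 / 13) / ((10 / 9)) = -81 / 65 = -1.25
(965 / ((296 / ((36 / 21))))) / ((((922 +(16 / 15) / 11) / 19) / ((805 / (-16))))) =-1043719875 / 180140864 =-5.79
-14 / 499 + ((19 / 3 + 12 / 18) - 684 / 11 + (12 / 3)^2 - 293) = -1823500 / 5489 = -332.21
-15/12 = -5/4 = -1.25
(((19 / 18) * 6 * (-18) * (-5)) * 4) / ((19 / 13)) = 1560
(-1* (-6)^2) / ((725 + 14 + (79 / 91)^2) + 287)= -298116 / 8502547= -0.04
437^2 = 190969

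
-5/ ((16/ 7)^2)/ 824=-245/ 210944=-0.00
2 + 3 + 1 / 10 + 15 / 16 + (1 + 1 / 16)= 71 / 10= 7.10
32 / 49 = 0.65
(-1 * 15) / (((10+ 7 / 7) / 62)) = -930 / 11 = -84.55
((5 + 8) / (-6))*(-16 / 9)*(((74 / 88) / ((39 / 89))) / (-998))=-3293 / 444609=-0.01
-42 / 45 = -14 / 15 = -0.93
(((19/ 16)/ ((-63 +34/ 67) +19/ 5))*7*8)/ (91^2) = -6365/ 46520292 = -0.00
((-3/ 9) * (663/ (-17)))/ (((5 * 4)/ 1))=13/ 20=0.65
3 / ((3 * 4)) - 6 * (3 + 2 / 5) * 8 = -162.95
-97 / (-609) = 97 / 609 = 0.16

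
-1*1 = -1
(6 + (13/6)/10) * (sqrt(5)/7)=373 * sqrt(5)/420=1.99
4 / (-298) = -2 / 149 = -0.01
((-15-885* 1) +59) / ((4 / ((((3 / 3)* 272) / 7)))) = -57188 / 7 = -8169.71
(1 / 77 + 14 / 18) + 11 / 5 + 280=980563 / 3465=282.99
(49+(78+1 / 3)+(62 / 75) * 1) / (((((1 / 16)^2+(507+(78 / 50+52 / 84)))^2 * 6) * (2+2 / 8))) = 171481497600 / 4683238224087721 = 0.00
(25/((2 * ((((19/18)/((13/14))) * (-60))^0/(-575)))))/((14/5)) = -71875/28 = -2566.96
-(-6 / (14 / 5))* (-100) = -1500 / 7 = -214.29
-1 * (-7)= 7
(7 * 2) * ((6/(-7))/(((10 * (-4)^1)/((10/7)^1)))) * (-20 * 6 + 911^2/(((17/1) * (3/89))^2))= 939070303/867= 1083126.07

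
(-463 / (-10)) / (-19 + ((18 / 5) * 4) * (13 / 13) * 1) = -463 / 46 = -10.07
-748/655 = -1.14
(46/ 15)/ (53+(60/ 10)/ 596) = 0.06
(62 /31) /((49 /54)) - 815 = -39827 /49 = -812.80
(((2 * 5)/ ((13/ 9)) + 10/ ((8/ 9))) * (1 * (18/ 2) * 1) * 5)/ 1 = 42525/ 52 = 817.79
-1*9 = -9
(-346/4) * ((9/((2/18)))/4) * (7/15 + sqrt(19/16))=-14013 * sqrt(19)/32 - 32697/40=-2726.21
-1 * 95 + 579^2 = 335146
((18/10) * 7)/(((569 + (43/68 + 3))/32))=137088/194695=0.70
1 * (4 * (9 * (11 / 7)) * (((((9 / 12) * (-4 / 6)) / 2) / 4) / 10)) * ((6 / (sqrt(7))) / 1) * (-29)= 8613 * sqrt(7) / 980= 23.25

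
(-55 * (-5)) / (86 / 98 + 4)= 13475 / 239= 56.38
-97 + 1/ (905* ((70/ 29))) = -6144921/ 63350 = -97.00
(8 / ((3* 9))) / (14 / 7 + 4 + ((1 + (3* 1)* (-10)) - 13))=-2 / 243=-0.01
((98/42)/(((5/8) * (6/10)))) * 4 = 224/9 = 24.89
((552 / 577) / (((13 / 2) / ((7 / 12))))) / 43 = 644 / 322543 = 0.00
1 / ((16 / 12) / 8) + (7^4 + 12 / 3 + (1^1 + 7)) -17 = 2402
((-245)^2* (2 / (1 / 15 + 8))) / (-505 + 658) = 600250 / 6171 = 97.27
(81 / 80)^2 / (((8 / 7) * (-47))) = -45927 / 2406400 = -0.02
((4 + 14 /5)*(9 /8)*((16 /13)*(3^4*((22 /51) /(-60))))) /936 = -99 /16900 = -0.01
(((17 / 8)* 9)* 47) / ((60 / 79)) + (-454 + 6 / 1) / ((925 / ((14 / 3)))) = 104895761 / 88800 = 1181.26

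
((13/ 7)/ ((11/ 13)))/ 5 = 0.44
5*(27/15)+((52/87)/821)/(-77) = 49498859/5499879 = 9.00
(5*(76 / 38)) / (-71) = -10 / 71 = -0.14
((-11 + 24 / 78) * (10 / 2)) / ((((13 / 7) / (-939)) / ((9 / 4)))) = 60819.70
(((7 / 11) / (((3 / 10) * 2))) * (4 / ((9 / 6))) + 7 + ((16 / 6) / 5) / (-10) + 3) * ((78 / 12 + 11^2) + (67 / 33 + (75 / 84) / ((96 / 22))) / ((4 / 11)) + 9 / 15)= 57047298197 / 33264000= 1714.99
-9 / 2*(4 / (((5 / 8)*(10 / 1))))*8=-576 / 25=-23.04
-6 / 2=-3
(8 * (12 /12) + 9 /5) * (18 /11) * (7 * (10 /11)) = 12348 /121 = 102.05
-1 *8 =-8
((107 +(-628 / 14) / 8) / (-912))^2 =8059921 / 652087296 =0.01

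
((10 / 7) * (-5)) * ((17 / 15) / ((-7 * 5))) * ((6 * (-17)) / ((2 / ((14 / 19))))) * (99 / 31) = -114444 / 4123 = -27.76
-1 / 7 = -0.14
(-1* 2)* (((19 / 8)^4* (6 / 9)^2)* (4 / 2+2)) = -113.13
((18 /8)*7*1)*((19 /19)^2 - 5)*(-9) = 567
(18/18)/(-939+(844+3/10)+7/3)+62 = 171772/2771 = 61.99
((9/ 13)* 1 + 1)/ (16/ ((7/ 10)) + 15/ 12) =616/ 8775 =0.07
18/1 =18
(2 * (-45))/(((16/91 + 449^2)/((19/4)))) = -77805/36691414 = -0.00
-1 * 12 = -12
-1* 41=-41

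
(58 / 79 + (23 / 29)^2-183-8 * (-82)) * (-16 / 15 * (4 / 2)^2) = -2017037824 / 996585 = -2023.95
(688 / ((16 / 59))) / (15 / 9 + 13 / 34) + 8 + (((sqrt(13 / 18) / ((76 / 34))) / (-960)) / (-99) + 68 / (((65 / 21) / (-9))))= 17*sqrt(26) / 21669120 + 14242922 / 13585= 1048.43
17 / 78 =0.22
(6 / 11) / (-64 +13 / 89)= -534 / 62513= -0.01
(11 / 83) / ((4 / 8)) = 22 / 83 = 0.27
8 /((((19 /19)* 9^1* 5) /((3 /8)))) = 0.07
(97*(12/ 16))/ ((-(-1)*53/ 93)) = 27063/ 212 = 127.66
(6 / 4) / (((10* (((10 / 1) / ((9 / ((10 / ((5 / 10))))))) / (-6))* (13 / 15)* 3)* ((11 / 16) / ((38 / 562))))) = -1539 / 1004575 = -0.00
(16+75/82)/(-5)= -3.38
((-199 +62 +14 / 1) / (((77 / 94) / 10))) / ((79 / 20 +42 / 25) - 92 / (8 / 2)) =3854000 / 44583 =86.45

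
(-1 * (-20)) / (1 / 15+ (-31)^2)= 75 / 3604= 0.02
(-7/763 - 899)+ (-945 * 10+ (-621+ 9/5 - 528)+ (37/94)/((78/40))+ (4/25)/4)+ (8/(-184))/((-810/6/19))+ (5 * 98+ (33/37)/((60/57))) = -1684052297858963/153024522300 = -11005.11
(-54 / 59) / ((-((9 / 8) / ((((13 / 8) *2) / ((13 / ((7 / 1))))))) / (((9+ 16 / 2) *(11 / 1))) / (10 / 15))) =10472 / 59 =177.49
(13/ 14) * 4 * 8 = 208/ 7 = 29.71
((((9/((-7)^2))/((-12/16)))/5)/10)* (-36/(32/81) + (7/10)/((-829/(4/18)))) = 27195401/60931500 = 0.45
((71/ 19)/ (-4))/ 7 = -71/ 532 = -0.13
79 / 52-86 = -4393 / 52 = -84.48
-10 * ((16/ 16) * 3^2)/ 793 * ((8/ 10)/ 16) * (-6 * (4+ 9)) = 27/ 61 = 0.44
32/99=0.32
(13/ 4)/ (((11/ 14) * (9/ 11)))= 91/ 18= 5.06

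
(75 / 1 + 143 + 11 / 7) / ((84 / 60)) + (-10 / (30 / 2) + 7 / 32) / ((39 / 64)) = 894931 / 5733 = 156.10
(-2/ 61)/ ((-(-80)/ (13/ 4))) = -13/ 9760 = -0.00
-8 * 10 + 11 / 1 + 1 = -68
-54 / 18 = -3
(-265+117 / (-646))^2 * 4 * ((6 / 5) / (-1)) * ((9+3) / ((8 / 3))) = -792344382723 / 521645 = -1518934.11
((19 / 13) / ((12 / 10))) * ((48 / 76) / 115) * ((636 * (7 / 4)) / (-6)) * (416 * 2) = -23744 / 23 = -1032.35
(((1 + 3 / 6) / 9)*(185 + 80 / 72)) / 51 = 1675 / 2754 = 0.61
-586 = -586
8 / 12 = 2 / 3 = 0.67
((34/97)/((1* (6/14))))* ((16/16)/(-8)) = -119/1164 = -0.10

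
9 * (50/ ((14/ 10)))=2250/ 7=321.43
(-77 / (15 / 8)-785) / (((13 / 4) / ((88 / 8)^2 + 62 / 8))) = -1276273 / 39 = -32724.95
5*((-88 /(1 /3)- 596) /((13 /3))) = -12900 /13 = -992.31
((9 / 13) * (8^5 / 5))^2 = 86973087744 / 4225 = 20585346.21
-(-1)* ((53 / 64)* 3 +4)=415 / 64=6.48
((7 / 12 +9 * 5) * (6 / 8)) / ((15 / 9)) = 20.51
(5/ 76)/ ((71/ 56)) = 70/ 1349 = 0.05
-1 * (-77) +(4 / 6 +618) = 2087 / 3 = 695.67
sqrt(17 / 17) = 1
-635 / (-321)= 635 / 321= 1.98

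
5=5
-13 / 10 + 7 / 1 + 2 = 77 / 10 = 7.70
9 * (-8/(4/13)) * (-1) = 234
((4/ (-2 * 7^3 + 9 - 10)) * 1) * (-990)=1320/ 229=5.76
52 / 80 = 13 / 20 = 0.65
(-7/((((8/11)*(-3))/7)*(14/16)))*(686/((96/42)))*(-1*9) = -554631/8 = -69328.88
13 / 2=6.50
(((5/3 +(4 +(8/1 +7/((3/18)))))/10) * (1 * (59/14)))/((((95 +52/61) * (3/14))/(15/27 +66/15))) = 134030359/23680350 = 5.66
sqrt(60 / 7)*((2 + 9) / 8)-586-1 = -582.97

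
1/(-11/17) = -17/11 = -1.55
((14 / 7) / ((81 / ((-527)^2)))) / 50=277729 / 2025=137.15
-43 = -43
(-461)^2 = 212521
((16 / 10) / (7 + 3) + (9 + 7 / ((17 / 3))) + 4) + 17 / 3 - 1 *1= 24304 / 1275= 19.06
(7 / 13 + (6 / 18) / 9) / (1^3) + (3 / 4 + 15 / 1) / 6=3.20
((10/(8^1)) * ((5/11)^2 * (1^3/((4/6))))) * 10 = 1875/484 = 3.87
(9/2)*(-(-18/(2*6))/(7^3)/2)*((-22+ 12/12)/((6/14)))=-27/56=-0.48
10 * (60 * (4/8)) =300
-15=-15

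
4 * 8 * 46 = 1472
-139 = -139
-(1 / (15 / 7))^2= -49 / 225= -0.22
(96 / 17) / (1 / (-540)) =-51840 / 17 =-3049.41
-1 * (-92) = 92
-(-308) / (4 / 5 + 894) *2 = 1540 / 2237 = 0.69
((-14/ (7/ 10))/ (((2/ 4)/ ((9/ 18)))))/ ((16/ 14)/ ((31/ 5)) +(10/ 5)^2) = -1085/ 227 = -4.78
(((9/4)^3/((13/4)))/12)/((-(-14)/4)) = 243/2912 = 0.08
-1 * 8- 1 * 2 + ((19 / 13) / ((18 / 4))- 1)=-10.68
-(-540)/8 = 135/2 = 67.50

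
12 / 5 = 2.40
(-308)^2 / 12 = 23716 / 3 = 7905.33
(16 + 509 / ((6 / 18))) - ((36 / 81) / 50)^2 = 78114371 / 50625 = 1543.00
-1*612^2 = -374544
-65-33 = -98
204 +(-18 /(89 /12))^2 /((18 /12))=1646988 /7921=207.93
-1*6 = -6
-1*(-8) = 8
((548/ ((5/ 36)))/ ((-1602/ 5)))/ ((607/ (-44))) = 48224/ 54023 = 0.89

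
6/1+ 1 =7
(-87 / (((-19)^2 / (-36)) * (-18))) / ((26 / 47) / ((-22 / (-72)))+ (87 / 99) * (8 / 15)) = -0.21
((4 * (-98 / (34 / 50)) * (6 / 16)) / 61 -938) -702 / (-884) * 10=-968146 / 1037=-933.60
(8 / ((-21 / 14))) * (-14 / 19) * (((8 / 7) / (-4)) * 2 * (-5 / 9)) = 640 / 513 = 1.25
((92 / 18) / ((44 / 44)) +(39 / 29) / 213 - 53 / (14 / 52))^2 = 618611459353801 / 16826500089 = 36764.12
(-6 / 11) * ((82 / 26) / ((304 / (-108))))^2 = -3676347 / 5368792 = -0.68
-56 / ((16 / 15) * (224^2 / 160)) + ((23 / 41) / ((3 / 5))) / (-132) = -317305 / 1818432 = -0.17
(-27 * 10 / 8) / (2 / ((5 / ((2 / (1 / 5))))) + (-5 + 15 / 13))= -1755 / 8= -219.38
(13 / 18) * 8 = 52 / 9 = 5.78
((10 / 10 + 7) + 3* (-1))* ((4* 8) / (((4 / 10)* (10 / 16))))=640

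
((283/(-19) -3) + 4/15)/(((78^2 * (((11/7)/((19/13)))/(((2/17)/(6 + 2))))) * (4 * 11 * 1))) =-1099/1220191830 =-0.00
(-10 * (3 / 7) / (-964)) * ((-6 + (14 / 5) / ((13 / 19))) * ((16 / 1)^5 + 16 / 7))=-1365248928 / 153517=-8893.14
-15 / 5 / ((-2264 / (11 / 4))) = 33 / 9056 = 0.00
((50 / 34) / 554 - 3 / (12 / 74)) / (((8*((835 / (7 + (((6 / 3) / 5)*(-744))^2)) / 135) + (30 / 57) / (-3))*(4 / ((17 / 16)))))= 1546022025567 / 55027188470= 28.10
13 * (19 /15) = 247 /15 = 16.47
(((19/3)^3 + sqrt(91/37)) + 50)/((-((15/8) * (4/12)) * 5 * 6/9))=-32836/225-12 * sqrt(3367)/925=-146.69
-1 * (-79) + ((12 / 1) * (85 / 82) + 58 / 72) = 136153 / 1476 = 92.24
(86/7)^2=7396/49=150.94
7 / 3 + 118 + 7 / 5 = 1826 / 15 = 121.73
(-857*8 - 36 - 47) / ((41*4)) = -6939 / 164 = -42.31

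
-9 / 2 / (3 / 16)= -24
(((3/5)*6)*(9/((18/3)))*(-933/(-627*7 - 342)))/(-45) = -933/39425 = -0.02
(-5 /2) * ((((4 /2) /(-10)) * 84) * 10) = 420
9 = 9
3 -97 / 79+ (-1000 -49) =-82731 / 79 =-1047.23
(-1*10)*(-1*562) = 5620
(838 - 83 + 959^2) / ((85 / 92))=84680112 / 85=996236.61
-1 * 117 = -117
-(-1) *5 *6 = 30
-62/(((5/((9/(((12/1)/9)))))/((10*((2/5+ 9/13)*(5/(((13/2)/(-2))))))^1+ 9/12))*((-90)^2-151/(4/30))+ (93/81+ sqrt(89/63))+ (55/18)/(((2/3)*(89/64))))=7028256238146837*sqrt(623)/239253371056101943391+ 46790896965682202739/239253371056101943391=0.20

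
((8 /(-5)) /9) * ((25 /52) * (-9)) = 10 /13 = 0.77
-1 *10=-10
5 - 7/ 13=58/ 13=4.46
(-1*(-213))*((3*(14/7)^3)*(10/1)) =51120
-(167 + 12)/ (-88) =179/ 88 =2.03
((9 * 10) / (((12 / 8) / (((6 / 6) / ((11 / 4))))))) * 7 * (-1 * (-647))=98814.55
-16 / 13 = -1.23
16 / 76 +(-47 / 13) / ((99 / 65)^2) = -251021 / 186219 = -1.35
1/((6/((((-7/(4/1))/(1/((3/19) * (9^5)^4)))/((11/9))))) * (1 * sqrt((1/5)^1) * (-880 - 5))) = 255310974640195504821 * sqrt(5)/493240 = 1157433895663778.40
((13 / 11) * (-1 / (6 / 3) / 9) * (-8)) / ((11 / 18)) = 104 / 121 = 0.86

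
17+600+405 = 1022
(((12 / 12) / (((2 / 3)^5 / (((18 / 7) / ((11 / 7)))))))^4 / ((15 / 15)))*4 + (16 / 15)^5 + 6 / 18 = 17372376520105932319 / 182157465600000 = 95370.10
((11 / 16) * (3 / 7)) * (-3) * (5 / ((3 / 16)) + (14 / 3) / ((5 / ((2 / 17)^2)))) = -477081 / 20230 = -23.58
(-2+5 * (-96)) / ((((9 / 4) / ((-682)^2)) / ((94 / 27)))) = -84295352768 / 243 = -346894455.84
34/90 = 17/45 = 0.38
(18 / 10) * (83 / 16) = 747 / 80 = 9.34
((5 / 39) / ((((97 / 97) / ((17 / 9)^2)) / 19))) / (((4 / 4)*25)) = 5491 / 15795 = 0.35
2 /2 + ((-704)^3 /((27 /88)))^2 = 942760328706207515353 /729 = 1293224044864482188.41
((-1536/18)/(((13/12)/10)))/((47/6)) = -61440/611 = -100.56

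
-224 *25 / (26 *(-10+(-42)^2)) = -1400 / 11401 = -0.12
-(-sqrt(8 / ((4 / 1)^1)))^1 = sqrt(2) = 1.41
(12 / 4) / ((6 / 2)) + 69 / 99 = 1.70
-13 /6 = -2.17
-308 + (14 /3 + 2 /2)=-907 /3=-302.33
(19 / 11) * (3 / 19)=3 / 11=0.27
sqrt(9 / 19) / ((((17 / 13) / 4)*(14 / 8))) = 624*sqrt(19) / 2261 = 1.20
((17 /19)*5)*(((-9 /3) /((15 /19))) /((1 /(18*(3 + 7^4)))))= -735624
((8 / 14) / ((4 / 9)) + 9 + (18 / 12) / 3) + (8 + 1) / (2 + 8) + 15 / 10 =923 / 70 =13.19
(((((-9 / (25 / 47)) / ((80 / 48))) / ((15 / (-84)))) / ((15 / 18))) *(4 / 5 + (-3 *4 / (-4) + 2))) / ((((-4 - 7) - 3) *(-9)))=49068 / 15625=3.14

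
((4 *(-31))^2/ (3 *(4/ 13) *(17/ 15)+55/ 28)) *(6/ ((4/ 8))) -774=331571094/ 5479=60516.72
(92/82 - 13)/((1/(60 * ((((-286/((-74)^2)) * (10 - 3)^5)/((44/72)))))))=57458763180/56129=1023691.20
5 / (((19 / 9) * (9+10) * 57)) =0.00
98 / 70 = 7 / 5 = 1.40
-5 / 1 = -5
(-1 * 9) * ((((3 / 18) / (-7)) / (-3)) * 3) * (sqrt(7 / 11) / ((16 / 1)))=-3 * sqrt(77) / 2464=-0.01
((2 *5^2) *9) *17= 7650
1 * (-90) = -90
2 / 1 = 2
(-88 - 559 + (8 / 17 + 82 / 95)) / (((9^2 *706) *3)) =-1042751 / 277066170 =-0.00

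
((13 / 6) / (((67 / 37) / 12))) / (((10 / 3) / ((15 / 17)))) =4329 / 1139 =3.80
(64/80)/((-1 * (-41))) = 0.02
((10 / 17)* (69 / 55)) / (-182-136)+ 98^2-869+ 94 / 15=1299520064 / 148665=8741.26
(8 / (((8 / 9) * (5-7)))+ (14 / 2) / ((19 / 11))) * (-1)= 17 / 38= 0.45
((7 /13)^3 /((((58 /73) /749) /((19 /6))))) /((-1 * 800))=-356330009 /611644800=-0.58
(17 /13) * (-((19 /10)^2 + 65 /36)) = -41429 /5850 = -7.08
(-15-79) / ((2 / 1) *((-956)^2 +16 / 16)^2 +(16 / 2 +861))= -94 / 1670561680807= -0.00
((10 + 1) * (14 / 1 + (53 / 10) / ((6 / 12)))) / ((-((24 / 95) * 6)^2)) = -117.77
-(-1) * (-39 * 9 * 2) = -702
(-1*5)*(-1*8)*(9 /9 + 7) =320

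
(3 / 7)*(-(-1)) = 0.43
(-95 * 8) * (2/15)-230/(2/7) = -2719/3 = -906.33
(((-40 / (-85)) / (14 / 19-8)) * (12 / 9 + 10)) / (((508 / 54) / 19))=-4332 / 2921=-1.48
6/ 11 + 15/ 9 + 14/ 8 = 523/ 132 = 3.96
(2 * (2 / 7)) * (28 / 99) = 16 / 99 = 0.16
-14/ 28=-1/ 2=-0.50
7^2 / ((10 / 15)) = 147 / 2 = 73.50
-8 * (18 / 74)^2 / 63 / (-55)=0.00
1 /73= 0.01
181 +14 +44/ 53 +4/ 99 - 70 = 660443/ 5247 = 125.87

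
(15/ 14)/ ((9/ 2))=5/ 21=0.24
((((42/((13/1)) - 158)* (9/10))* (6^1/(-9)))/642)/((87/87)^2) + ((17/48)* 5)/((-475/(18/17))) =148739/1057160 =0.14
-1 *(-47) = 47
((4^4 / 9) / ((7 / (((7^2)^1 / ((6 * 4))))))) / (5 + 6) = 0.75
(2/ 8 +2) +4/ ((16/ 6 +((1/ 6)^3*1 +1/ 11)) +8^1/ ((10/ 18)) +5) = 2559663/ 1053148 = 2.43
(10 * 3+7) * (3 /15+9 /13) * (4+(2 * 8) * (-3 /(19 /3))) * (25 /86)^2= -4560250 /456703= -9.99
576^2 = 331776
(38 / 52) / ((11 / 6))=57 / 143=0.40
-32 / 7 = -4.57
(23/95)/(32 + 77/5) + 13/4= 3.26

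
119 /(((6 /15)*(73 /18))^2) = 240975 /5329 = 45.22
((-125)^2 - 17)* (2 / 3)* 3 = 31216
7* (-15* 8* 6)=-5040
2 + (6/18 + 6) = 25/3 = 8.33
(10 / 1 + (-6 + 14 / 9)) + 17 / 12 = 251 / 36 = 6.97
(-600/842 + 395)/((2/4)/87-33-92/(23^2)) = -664311990/55883119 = -11.89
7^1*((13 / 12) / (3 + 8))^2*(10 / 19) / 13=455 / 165528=0.00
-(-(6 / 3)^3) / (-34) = -4 / 17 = -0.24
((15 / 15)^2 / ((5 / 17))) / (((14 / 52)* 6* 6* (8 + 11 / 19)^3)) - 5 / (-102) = 1149705719 / 23191150185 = 0.05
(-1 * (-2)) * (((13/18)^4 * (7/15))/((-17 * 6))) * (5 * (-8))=199927/2007666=0.10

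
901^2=811801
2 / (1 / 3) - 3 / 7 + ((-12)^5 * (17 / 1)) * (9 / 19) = -266498331 / 133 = -2003746.85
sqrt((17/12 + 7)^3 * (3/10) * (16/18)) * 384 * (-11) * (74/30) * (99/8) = -1808708 * sqrt(505)/25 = -1625826.28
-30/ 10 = -3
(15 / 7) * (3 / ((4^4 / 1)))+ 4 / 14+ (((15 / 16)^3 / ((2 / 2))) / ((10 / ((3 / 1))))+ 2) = 146687 / 57344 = 2.56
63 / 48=21 / 16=1.31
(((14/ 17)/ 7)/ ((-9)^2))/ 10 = 1/ 6885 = 0.00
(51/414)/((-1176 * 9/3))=-17/486864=-0.00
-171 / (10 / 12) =-1026 / 5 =-205.20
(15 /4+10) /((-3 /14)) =-385 /6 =-64.17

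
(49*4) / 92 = 49 / 23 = 2.13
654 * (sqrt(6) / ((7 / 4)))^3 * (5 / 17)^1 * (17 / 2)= 627840 * sqrt(6) / 343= 4483.64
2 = 2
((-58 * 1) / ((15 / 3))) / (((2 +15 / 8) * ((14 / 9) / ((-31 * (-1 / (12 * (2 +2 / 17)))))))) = -493 / 210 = -2.35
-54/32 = -1.69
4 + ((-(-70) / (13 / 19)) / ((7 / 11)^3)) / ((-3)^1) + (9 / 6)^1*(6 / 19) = -4642475 / 36309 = -127.86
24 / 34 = 12 / 17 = 0.71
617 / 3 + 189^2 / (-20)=-94823 / 60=-1580.38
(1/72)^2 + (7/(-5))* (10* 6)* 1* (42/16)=-1143071/5184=-220.50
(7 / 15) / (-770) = -1 / 1650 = -0.00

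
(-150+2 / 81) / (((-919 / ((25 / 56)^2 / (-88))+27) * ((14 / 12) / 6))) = -30370000 / 15978782421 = -0.00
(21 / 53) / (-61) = -21 / 3233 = -0.01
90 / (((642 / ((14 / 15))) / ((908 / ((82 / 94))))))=136.19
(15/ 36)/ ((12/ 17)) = 85/ 144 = 0.59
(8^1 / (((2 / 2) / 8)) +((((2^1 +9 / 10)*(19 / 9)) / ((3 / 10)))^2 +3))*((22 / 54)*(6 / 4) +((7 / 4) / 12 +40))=517123459 / 26244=19704.45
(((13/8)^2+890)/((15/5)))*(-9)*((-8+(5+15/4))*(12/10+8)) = -11825703/640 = -18477.66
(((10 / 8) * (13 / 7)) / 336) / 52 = 5 / 37632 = 0.00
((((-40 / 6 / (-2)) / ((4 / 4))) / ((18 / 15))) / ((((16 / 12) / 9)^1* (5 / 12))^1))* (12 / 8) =67.50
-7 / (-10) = 7 / 10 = 0.70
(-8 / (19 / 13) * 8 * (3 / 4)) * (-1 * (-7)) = -4368 / 19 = -229.89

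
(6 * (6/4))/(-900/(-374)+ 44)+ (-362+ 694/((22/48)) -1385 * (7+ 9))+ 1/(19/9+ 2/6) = -1002653372/47729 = -21007.22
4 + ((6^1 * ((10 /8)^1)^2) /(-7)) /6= 423 /112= 3.78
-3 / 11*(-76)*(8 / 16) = 10.36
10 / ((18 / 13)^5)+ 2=3746033 / 944784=3.96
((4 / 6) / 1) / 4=1 / 6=0.17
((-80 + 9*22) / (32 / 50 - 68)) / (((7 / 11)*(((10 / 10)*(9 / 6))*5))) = -3245 / 8841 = -0.37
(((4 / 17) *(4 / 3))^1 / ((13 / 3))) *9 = 144 / 221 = 0.65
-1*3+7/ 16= -41/ 16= -2.56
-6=-6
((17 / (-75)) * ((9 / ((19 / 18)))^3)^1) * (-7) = 168643944 / 171475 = 983.49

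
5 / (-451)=-0.01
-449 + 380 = -69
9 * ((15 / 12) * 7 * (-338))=-53235 / 2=-26617.50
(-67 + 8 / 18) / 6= -11.09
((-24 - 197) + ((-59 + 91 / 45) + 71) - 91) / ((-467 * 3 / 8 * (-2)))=-0.85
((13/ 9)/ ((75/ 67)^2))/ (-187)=-58357/ 9466875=-0.01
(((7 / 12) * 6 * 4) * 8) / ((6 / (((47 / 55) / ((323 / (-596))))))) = -29.43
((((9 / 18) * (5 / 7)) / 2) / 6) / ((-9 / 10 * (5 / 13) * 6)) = -65 / 4536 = -0.01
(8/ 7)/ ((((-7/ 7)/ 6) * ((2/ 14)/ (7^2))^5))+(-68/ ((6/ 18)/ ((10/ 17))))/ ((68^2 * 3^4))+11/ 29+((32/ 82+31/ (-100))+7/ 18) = -30203499090801044409877/ 927776700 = -32554707496751.15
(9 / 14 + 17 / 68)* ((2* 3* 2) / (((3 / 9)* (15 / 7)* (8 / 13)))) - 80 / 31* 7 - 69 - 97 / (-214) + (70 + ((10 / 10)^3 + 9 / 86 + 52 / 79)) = 858757379 / 90142792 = 9.53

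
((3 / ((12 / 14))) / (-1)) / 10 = -7 / 20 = -0.35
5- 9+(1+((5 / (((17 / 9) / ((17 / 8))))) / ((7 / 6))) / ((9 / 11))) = 81 / 28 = 2.89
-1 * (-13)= 13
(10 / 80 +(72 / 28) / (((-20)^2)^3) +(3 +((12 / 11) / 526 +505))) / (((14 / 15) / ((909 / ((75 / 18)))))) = 2693860983537008697 / 22681120000000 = 118771.07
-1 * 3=-3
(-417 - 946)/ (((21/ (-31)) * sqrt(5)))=42253 * sqrt(5)/ 105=899.82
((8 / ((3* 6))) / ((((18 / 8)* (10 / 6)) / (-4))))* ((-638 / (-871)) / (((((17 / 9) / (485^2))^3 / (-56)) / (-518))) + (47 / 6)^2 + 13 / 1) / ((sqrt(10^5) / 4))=-50571858389497366069931839768* sqrt(10) / 649906993125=-246069452567881006.80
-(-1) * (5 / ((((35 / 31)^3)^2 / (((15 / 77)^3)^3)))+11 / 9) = 123139616964390385624618 / 100750515302255133524517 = 1.22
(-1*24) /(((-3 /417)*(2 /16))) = 26688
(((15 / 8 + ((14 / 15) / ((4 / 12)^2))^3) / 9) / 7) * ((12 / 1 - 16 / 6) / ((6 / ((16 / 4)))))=198193 / 3375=58.72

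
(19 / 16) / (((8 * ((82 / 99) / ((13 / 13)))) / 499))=938619 / 10496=89.43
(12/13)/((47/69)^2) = 1.99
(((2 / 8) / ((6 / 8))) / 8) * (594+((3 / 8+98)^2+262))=438.90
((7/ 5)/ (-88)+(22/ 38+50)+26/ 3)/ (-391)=-1485481/ 9806280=-0.15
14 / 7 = 2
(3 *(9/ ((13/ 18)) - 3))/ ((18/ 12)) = 246/ 13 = 18.92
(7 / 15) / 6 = 7 / 90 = 0.08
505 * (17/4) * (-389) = -3339565/4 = -834891.25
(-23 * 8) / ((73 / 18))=-3312 / 73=-45.37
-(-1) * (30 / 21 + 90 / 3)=220 / 7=31.43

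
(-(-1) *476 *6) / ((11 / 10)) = 28560 / 11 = 2596.36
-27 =-27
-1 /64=-0.02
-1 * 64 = -64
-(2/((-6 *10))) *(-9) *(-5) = 3/2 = 1.50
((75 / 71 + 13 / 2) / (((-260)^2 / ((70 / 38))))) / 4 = 7511 / 145907840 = 0.00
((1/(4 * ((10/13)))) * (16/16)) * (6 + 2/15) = 299/150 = 1.99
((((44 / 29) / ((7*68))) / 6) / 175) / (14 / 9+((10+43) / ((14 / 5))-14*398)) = -33 / 60348586025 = -0.00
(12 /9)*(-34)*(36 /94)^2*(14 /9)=-22848 /2209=-10.34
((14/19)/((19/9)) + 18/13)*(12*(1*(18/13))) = 1757376/61009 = 28.81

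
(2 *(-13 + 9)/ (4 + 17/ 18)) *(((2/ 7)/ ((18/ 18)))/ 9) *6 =-192/ 623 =-0.31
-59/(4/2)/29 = -59/58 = -1.02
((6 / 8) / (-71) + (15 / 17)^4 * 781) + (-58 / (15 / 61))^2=299439750862841 / 5336991900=56106.47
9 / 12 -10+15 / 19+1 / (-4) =-331 / 38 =-8.71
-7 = -7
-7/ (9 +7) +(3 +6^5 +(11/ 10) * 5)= 124545/ 16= 7784.06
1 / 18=0.06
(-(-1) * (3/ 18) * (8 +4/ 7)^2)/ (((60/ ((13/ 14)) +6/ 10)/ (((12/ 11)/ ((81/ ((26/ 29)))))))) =0.00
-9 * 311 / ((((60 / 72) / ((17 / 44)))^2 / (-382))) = 1390518009 / 6050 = 229837.69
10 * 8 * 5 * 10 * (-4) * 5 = -80000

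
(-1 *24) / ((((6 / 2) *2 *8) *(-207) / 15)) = 5 / 138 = 0.04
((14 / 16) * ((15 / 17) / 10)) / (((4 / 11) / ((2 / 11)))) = 21 / 544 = 0.04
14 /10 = 7 /5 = 1.40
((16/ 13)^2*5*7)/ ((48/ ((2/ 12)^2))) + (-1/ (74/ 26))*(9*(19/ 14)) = -10071029/ 2363634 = -4.26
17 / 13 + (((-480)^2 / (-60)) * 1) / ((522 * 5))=-185 / 1131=-0.16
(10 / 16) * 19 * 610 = 28975 / 4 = 7243.75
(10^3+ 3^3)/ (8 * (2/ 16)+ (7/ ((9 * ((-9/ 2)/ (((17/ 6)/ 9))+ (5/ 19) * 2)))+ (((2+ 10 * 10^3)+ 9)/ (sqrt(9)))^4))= 3161817/ 381760607598493405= 0.00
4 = 4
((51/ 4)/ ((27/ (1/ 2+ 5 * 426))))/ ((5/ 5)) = 72437/ 72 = 1006.07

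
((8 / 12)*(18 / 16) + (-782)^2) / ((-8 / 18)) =-22014891 / 16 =-1375930.69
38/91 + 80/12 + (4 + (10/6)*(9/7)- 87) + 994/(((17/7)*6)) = -8597/1547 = -5.56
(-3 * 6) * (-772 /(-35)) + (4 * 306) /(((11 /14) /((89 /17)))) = 2987064 /385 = 7758.61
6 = 6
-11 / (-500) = 11 / 500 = 0.02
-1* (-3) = 3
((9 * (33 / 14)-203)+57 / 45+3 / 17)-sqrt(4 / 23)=-643823 / 3570-2 * sqrt(23) / 23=-180.76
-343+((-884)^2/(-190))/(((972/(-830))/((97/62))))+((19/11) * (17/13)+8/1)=105650333912/20467161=5161.94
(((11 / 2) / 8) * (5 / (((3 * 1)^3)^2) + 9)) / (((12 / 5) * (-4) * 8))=-180565 / 2239488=-0.08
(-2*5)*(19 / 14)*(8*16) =-12160 / 7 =-1737.14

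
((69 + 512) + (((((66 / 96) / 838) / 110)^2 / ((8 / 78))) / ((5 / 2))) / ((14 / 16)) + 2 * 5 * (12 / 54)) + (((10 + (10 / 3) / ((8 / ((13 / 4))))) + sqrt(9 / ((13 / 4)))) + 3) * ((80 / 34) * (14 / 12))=280 * sqrt(13) / 221 + 14984926290213967 / 24067306368000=627.19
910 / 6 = 455 / 3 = 151.67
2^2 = 4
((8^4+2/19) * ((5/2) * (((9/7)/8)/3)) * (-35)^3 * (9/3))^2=115034111312769140625/23104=4978969499340769.59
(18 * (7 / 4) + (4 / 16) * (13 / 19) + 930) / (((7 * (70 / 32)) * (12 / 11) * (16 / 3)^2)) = 344553 / 170240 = 2.02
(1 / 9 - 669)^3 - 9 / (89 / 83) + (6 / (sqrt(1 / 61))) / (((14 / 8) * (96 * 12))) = -19416882056563 / 64881 + sqrt(61) / 336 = -299269155.15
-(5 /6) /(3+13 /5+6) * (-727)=18175 /348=52.23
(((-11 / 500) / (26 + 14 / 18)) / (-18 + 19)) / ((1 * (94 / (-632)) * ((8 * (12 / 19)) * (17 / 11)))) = 544863 / 770236000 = 0.00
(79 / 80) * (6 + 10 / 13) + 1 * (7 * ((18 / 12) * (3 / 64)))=59711 / 8320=7.18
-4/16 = -1/4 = -0.25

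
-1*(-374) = 374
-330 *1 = -330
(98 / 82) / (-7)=-7 / 41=-0.17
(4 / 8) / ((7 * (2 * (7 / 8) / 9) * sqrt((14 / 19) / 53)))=9 * sqrt(14098) / 343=3.12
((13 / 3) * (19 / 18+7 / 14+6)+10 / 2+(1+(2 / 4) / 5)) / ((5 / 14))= 73409 / 675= 108.75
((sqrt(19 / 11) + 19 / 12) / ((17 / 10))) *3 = 30 *sqrt(209) / 187 + 95 / 34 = 5.11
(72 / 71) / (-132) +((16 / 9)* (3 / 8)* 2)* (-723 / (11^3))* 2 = -137614 / 94501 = -1.46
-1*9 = -9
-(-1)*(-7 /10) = -7 /10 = -0.70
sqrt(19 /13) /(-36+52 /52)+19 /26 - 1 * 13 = -319 /26 - sqrt(247) /455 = -12.30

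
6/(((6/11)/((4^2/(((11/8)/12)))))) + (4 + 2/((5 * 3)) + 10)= 23252/15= 1550.13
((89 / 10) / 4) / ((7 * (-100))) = -89 / 28000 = -0.00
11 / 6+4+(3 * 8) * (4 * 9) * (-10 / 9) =-5725 / 6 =-954.17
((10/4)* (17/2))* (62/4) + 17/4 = 2669/8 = 333.62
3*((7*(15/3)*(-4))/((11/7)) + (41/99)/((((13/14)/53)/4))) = 7028/429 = 16.38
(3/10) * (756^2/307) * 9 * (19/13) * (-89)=-13047309576/19955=-653836.61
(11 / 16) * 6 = 33 / 8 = 4.12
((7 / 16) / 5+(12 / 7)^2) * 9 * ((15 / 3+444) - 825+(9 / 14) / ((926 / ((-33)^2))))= -519385474521 / 50818880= -10220.33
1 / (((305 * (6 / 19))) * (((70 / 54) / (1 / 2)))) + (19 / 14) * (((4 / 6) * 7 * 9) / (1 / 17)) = 41376471 / 42700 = 969.00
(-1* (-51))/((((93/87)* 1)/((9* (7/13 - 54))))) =-9251145/403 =-22955.69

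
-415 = -415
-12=-12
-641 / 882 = -0.73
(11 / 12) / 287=11 / 3444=0.00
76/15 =5.07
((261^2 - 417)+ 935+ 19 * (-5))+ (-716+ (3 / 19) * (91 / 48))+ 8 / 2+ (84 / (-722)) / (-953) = 373384791705 / 5504528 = 67832.30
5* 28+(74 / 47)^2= 314736 / 2209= 142.48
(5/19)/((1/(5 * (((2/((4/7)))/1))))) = 4.61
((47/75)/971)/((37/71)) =3337/2694525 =0.00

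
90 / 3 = 30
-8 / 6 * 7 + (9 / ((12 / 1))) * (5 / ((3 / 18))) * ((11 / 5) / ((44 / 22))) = 185 / 12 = 15.42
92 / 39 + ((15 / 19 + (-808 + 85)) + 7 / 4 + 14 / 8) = -1061633 / 1482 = -716.35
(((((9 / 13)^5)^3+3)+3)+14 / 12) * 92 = 659.70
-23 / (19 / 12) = -276 / 19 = -14.53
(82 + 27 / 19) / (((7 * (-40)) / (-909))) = 288153 / 1064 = 270.82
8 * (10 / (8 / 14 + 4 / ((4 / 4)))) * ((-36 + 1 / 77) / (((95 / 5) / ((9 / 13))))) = -22.95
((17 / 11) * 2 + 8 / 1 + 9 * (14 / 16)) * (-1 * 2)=-1669 / 44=-37.93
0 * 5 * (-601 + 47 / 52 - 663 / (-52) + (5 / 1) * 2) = 0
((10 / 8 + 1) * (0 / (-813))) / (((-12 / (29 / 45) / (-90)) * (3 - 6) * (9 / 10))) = 0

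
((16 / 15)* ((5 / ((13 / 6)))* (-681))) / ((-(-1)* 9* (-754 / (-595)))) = -2161040 / 14703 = -146.98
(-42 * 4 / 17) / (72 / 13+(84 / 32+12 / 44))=-1.17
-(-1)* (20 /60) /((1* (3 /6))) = 2 /3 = 0.67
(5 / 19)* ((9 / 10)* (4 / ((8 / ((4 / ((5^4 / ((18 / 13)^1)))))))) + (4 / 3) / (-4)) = -40139 / 463125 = -0.09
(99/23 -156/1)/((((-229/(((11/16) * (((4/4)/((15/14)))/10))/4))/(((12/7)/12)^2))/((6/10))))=38379/294952000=0.00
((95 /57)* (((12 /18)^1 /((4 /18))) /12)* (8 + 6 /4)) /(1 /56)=221.67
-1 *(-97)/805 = 97/805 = 0.12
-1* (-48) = 48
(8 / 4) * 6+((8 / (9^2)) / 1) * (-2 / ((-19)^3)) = 6666964 / 555579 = 12.00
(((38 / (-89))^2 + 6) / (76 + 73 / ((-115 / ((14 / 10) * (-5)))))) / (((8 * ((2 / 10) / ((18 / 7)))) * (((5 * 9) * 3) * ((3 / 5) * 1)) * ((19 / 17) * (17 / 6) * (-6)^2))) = 14078875 / 1052553284244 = 0.00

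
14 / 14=1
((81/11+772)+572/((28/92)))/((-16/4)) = -204727/308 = -664.70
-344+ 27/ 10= -3413/ 10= -341.30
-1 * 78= -78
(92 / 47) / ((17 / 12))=1104 / 799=1.38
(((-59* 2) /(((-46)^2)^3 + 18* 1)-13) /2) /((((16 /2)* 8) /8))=-3848933125 /4737148457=-0.81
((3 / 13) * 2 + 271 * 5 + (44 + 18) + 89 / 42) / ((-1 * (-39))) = 775091 / 21294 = 36.40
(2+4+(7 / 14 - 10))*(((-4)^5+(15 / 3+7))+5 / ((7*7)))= 49583 / 14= 3541.64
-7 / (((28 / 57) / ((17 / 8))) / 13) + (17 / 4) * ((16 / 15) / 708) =-33444491 / 84960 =-393.65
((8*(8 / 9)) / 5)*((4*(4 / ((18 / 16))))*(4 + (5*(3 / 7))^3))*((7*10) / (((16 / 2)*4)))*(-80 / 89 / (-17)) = 194437120 / 6005097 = 32.38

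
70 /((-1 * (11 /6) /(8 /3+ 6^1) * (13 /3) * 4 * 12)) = -35 /22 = -1.59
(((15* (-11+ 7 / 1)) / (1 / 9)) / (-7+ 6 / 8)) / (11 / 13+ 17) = 702 / 145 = 4.84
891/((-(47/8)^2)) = -25.81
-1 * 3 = -3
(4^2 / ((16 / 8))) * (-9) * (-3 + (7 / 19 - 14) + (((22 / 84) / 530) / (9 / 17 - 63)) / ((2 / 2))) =7470281473 / 6238365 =1197.47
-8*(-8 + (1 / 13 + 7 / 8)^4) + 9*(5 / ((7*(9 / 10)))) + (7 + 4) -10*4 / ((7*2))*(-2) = 81.29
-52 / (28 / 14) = -26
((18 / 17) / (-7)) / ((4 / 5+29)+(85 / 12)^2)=-12960 / 6852139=-0.00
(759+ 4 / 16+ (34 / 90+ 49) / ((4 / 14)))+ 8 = 169213 / 180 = 940.07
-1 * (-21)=21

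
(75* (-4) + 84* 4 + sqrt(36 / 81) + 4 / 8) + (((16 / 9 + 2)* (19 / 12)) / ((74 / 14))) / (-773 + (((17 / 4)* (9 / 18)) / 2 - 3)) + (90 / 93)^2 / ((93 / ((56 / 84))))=27433563046915 / 738018460782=37.17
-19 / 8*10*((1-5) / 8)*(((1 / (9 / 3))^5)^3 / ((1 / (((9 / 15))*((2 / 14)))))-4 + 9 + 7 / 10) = 36259688027 / 535692528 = 67.69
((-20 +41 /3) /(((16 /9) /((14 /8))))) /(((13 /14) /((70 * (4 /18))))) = -104.44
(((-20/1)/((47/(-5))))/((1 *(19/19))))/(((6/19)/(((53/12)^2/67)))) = 1334275/680184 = 1.96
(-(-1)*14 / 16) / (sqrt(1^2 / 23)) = 7*sqrt(23) / 8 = 4.20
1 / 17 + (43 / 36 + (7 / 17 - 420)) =-256021 / 612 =-418.33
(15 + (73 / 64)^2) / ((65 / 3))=200307 / 266240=0.75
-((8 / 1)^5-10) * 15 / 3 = -163790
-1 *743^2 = -552049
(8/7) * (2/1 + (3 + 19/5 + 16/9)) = 544/45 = 12.09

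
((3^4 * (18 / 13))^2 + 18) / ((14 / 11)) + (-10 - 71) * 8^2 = 5575761 / 1183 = 4713.24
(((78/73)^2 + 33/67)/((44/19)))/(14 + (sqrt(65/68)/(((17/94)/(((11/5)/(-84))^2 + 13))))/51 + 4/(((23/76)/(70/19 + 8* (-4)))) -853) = -141464491211480979055235400000/243215346681997448237221590302851 -4833807567777900045438300* sqrt(1105)/243215346681997448237221590302851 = -0.00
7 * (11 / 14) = 5.50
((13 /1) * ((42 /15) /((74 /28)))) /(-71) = -2548 /13135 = -0.19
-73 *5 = -365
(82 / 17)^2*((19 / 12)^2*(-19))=-11529979 / 10404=-1108.23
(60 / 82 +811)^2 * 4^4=283551990016 / 1681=168680541.35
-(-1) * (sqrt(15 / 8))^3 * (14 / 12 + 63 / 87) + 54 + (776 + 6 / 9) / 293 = 1645 * sqrt(30) / 1856 + 49796 / 879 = 61.51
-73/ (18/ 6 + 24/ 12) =-73/ 5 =-14.60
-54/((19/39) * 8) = -1053/76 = -13.86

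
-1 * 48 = -48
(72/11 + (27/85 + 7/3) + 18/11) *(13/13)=30386/2805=10.83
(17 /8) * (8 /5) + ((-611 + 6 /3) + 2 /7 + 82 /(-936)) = -9916483 /16380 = -605.40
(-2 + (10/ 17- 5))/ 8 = -109/ 136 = -0.80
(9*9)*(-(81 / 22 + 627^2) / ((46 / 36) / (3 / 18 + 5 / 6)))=-6305061951 / 253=-24921193.48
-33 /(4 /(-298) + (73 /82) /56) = -22578864 /1693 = -13336.60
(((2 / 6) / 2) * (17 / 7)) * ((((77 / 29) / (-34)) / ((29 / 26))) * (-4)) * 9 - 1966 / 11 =-1643968 / 9251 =-177.71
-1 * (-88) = 88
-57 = -57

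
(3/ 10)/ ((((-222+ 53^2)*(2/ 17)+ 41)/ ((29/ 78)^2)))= 14297/ 119063880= 0.00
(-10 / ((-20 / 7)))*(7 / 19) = 49 / 38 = 1.29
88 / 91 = 0.97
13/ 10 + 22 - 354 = -3307/ 10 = -330.70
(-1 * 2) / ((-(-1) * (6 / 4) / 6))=-8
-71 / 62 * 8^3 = -18176 / 31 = -586.32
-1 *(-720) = 720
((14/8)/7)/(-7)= -1/28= -0.04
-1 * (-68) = 68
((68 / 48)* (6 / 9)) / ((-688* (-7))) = 17 / 86688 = 0.00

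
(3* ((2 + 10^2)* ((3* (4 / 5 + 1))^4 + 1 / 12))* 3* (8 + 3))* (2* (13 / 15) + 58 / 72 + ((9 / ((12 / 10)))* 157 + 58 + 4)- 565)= 145347173264293 / 25000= 5813886930.57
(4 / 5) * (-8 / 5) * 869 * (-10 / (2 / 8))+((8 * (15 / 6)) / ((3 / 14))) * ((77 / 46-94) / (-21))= 46474748 / 1035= 44903.14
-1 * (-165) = 165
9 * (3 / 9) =3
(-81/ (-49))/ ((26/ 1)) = 81/ 1274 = 0.06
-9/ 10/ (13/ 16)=-1.11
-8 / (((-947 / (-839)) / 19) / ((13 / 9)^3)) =-280179016 / 690363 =-405.84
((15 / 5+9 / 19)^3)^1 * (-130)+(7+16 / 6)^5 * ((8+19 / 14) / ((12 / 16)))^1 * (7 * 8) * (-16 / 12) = -1179592918776304 / 15000633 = -78636209.47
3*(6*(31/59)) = 558/59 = 9.46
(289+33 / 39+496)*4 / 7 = 40864 / 91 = 449.05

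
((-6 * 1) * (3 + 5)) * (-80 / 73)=3840 / 73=52.60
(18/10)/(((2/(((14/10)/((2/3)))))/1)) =189/100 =1.89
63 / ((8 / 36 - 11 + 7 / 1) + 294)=567 / 2612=0.22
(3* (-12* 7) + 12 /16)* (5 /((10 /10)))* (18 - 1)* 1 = -85425 /4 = -21356.25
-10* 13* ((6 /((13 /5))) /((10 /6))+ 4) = -700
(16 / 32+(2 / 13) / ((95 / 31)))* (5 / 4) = 1359 / 1976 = 0.69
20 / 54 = 10 / 27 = 0.37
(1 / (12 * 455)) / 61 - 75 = -24979499 / 333060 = -75.00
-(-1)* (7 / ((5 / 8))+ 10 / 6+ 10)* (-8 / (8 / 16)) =-5488 / 15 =-365.87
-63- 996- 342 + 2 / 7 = -9805 / 7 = -1400.71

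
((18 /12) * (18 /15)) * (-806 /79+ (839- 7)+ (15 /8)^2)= 37555047 /25280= 1485.56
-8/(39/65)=-40/3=-13.33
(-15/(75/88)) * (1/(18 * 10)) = -22/225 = -0.10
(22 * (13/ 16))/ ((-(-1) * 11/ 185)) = 2405/ 8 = 300.62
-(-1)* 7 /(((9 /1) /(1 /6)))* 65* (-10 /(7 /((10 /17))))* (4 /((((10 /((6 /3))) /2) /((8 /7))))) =-41600 /3213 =-12.95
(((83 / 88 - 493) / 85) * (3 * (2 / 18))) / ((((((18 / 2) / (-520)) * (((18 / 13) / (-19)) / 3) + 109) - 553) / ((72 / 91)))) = 42781388 / 12441457259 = 0.00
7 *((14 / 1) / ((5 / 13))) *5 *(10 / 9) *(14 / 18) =89180 / 81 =1100.99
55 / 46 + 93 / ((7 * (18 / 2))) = 2581 / 966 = 2.67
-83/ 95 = -0.87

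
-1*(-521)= 521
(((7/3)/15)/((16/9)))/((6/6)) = 0.09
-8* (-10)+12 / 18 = 242 / 3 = 80.67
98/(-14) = -7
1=1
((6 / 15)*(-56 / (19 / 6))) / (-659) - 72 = -4506888 / 62605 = -71.99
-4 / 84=-1 / 21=-0.05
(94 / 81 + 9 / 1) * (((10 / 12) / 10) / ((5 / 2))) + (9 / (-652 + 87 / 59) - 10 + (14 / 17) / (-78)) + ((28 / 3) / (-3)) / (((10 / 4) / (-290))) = 7238911572883 / 20611748430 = 351.20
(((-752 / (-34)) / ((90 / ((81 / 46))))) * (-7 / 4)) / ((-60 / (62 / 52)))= 30597 / 2033200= 0.02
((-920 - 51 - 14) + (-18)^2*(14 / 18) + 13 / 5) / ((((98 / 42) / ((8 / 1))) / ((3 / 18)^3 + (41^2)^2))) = -318435814972 / 45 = -7076351443.82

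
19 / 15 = 1.27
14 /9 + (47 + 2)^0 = 23 /9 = 2.56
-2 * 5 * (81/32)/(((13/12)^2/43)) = -156735/169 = -927.43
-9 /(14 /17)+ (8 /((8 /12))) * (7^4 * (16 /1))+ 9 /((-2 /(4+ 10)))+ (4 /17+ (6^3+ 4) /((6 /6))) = 109750917 /238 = 461138.31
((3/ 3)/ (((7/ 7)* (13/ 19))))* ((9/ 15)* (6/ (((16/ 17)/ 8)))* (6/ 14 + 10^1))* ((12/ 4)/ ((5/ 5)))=636633/ 455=1399.19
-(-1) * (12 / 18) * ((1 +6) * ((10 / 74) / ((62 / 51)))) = 595 / 1147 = 0.52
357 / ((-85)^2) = 21 / 425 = 0.05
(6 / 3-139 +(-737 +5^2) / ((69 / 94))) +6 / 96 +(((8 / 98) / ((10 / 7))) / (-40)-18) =-217332601 / 193200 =-1124.91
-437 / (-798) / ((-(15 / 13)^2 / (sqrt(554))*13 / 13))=-3887*sqrt(554) / 9450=-9.68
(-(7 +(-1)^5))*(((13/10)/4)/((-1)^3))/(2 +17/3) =117/460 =0.25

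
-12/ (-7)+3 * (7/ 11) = 279/ 77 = 3.62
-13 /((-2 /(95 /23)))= 1235 /46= 26.85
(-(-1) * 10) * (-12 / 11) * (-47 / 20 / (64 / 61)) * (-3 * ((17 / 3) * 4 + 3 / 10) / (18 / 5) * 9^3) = -480013209 / 1408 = -340918.47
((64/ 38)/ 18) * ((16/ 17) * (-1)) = -0.09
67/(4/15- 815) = -1005/12221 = -0.08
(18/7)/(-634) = -9/2219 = -0.00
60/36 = 5/3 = 1.67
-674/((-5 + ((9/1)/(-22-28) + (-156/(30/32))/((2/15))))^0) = -674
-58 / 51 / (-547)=58 / 27897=0.00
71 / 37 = 1.92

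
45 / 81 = 5 / 9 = 0.56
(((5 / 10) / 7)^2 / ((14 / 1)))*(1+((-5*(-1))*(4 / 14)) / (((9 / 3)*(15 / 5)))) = 73 / 172872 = 0.00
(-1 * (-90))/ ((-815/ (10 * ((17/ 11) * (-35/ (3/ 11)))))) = 35700/ 163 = 219.02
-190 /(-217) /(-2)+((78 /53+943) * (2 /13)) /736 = -13225071 /55020784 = -0.24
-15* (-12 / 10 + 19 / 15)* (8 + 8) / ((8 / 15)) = -30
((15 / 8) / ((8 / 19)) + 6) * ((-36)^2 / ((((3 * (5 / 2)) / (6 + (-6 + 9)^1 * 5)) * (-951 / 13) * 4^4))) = -1643733 / 811520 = -2.03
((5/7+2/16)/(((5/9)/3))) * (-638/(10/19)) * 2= -7691409/700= -10987.73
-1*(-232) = 232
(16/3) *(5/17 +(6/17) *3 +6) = 2000/51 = 39.22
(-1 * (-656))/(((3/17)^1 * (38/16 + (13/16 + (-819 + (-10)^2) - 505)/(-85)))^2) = 350654566400/4678970409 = 74.94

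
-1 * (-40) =40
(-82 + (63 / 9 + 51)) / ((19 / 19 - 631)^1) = 0.04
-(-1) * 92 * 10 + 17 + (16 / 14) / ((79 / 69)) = 518713 / 553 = 938.00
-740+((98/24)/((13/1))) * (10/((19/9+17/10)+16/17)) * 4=-69697120/94523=-737.36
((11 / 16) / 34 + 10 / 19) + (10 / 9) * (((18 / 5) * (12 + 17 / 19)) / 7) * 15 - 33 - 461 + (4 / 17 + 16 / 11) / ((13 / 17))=-380.72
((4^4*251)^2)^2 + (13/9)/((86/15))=4398194722943551930433/258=17047266367998263296.25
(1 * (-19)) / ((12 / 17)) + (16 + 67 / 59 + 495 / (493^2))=-1682763865 / 172078692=-9.78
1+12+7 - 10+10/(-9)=80/9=8.89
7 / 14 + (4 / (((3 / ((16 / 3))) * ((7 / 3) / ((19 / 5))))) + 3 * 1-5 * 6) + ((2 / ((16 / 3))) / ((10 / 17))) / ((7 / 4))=-6113 / 420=-14.55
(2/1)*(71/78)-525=-20404/39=-523.18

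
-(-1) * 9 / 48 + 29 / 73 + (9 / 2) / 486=18733 / 31536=0.59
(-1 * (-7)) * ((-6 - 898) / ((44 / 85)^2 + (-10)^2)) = -63.11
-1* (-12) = 12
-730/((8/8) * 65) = -146/13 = -11.23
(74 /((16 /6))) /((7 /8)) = 222 /7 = 31.71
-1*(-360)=360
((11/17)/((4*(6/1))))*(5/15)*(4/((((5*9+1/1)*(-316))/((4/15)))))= -11/16680060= -0.00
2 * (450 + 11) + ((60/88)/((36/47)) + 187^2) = 9475459/264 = 35891.89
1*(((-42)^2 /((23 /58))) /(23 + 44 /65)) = 738920 /3933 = 187.88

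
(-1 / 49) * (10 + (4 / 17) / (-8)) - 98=-163607 / 1666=-98.20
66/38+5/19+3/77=157/77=2.04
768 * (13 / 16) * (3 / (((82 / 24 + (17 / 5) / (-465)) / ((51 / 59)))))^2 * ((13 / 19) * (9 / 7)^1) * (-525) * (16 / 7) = -12957724224000000 / 34001200093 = -381096.08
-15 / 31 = -0.48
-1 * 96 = -96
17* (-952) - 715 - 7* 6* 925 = -55749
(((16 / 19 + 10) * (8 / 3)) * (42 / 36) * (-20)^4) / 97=922880000 / 16587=55638.75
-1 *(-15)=15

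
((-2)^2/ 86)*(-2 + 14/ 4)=3/ 43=0.07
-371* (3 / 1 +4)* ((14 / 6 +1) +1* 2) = -41552 / 3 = -13850.67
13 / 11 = 1.18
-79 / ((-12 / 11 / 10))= 4345 / 6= 724.17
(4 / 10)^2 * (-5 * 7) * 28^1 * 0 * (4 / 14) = 0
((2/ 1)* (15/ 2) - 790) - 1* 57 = -832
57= 57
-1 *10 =-10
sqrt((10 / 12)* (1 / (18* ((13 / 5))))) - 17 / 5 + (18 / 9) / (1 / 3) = 5* sqrt(39) / 234 + 13 / 5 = 2.73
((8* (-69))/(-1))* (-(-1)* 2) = 1104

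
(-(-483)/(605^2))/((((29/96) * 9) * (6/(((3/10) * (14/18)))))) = 9016/477662625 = 0.00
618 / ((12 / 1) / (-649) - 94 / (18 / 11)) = -3609738 / 335641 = -10.75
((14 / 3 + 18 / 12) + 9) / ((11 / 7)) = 637 / 66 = 9.65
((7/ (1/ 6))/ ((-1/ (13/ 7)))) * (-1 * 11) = 858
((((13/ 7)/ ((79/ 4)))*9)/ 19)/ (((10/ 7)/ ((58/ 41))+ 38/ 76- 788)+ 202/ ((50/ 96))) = -678600/ 6073494799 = -0.00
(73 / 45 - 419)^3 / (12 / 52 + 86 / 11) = -947461444610824 / 104884875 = -9033346.75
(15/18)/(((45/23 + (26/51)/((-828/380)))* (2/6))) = 10557/7274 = 1.45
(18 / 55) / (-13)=-18 / 715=-0.03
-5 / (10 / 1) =-1 / 2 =-0.50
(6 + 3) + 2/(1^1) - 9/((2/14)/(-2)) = 137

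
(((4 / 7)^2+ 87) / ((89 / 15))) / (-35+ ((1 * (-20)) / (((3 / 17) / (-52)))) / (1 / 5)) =38511 / 77010899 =0.00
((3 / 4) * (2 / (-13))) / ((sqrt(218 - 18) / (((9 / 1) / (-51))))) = 9 * sqrt(2) / 8840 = 0.00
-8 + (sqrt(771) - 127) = -107.23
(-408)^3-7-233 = -67917552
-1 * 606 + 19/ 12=-7253/ 12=-604.42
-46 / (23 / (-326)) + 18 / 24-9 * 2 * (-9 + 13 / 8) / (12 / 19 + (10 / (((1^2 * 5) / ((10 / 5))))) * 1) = 239857 / 352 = 681.41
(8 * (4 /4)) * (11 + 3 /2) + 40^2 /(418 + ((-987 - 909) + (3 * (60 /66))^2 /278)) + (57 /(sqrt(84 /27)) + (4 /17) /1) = 131.47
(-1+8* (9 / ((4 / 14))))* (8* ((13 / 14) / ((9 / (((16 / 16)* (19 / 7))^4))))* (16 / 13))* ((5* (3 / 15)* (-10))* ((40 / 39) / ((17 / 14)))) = -1674781235200 / 14326767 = -116898.76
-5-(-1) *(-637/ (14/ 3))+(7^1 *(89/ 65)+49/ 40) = -67959/ 520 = -130.69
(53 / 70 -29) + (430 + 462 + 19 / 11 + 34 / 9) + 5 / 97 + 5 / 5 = 585033599 / 672210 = 870.31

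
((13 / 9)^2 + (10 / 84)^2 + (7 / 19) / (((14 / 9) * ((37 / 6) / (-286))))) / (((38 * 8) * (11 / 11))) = -99150125 / 3392891712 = -0.03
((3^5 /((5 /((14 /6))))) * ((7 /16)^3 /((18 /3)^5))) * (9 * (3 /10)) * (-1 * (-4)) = 21609 /1638400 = 0.01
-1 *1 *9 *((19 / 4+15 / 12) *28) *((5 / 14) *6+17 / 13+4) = -146448 / 13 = -11265.23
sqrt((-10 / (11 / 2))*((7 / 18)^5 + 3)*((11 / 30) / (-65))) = sqrt(6560205) / 14580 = 0.18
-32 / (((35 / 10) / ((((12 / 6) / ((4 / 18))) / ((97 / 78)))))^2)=-136.82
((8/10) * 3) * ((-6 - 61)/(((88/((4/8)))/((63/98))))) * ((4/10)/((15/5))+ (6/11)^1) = -1206/3025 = -0.40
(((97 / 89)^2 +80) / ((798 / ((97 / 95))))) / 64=20793211 / 12810474880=0.00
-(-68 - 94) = 162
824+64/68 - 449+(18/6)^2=6544/17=384.94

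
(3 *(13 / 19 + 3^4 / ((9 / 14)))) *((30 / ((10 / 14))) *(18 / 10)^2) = 24565842 / 475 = 51717.56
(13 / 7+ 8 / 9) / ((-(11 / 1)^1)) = -173 / 693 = -0.25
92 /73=1.26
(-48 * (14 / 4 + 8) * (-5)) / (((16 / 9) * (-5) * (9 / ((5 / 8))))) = -345 / 16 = -21.56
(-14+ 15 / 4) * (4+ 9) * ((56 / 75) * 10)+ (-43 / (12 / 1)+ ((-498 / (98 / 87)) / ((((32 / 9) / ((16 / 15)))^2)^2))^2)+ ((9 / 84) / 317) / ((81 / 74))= -2025613979635749169 / 2055015900000000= -985.69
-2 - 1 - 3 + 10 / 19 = -104 / 19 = -5.47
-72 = -72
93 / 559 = 0.17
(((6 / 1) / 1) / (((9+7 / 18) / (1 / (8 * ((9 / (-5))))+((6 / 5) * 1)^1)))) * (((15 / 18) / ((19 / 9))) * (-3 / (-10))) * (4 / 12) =3663 / 128440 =0.03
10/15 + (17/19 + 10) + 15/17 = 12058/969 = 12.44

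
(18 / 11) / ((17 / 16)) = 288 / 187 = 1.54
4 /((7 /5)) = 20 /7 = 2.86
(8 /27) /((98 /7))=4 /189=0.02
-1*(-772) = 772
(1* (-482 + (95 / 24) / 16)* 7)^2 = 1676898092401 / 147456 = 11372193.01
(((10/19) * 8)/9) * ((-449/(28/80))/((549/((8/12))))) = -1436800/1971459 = -0.73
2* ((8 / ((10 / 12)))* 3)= 288 / 5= 57.60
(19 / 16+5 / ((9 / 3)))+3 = 281 / 48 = 5.85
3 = 3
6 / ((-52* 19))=-3 / 494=-0.01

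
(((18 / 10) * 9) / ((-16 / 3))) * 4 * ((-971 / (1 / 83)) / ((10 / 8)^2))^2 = -101013842605248 / 3125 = -32324429633.68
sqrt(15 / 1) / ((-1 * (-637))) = sqrt(15) / 637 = 0.01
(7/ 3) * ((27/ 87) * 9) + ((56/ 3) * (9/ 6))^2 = 22925/ 29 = 790.52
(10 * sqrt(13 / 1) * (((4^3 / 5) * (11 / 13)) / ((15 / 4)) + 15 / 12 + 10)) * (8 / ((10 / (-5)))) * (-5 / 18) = 55139 * sqrt(13) / 351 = 566.40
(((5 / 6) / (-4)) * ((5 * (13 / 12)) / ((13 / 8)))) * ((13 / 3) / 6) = -325 / 648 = -0.50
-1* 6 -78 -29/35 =-2969/35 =-84.83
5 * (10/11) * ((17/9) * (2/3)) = 1700/297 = 5.72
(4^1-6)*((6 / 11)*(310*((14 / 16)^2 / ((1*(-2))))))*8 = 22785 / 22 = 1035.68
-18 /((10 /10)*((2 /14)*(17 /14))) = -1764 /17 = -103.76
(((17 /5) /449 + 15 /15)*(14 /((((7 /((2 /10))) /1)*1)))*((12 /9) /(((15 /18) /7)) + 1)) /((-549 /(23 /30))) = -17342 /2525625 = -0.01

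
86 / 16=43 / 8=5.38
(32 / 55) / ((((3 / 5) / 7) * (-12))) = -56 / 99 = -0.57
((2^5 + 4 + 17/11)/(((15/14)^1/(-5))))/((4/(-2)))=2891/33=87.61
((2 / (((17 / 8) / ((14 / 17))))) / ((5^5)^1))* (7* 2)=3136 / 903125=0.00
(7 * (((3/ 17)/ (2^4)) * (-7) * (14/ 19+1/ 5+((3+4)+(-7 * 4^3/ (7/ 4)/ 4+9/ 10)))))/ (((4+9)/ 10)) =1540707/ 67184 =22.93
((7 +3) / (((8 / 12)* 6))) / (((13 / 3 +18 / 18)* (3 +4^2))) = 15 / 608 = 0.02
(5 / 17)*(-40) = -11.76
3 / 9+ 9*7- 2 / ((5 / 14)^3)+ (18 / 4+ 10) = 25447 / 750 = 33.93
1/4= 0.25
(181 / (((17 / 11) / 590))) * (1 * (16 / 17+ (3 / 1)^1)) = 78704230 / 289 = 272332.98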